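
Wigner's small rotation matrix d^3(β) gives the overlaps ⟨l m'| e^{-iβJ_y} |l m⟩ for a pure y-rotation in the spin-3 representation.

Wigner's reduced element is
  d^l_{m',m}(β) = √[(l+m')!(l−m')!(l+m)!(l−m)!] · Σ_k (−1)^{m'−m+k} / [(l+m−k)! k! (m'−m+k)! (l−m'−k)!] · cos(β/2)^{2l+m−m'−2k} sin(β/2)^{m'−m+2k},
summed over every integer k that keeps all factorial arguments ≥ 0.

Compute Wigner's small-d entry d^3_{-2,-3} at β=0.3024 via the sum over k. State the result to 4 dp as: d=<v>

d^3_{-2,-3}(β=0.3024) via Wigner's sum:
With c≡cos(β/2)=0.988591 and s≡sin(β/2)=0.150625, N=[1·120·1·720]^{1/2}=293.938769
k∈{0} keeps every argument non-negative
  k=0: (−1)^1·293.9388/(120)·0.9886^5·0.1506^1 = -0.348381
d^3_{-2,-3}(0.3024) = -0.348381

d=-0.3484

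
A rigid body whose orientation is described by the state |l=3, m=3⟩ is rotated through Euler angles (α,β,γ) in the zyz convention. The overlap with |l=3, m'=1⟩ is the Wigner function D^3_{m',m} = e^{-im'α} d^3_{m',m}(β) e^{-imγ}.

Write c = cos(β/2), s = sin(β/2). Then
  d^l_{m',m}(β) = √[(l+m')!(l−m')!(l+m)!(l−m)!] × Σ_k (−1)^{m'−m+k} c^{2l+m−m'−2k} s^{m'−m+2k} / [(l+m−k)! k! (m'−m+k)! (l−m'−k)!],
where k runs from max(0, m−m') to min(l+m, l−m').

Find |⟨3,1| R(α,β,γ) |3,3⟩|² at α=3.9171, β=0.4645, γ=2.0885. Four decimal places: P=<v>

First d^3_{1,3}(β=0.4645), then the phase factors e^{-i(1)α} and e^{-i(3)γ}:
c=cos(0.4645/2)=0.973151, s=sin(0.4645/2)=0.230168; N=√[24·2·720·1]=185.903201
Admissible k: 2..2 (factorial args all ≥0)
  k=2: (−1)^0·185.9032/(48)·0.9732^4·0.2302^2 = +0.184016
d^3_{1,3}(0.4645) = +0.184016
|D^3_{1,3}|² = |d^3_{1,3}(β)|² = (+0.184016)² = 0.033862 (the z-rotation phases have unit modulus)

P=0.0339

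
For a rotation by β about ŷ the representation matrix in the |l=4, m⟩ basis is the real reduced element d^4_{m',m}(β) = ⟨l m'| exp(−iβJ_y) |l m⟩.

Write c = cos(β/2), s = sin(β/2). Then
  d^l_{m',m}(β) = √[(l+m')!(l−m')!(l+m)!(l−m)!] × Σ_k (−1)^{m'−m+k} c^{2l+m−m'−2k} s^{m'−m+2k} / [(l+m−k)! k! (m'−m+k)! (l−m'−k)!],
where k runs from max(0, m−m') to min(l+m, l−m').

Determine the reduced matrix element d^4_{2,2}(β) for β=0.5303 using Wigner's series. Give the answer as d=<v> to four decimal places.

d^4_{2,2}(β=0.5303) via Wigner's sum:
c=cos(0.5303/2)=0.965053, s=sin(0.5303/2)=0.262054; N=√[720·2·720·2]=1440.000000
The bounds max(0,m−m')=0 and min(l+m,l−m')=2 give 3 terms
  k=0: (−1)^0·1440.0000/(1440)·0.9651^8·0.2621^0 = +0.752333
  k=1: (−1)^1·1440.0000/(120)·0.9651^6·0.2621^2 = -0.665688
  k=2: (−1)^2·1440.0000/(96)·0.9651^4·0.2621^4 = +0.061356
d^4_{2,2}(0.5303) = +0.752333 -0.665688 +0.061356 = +0.148002

d=0.1480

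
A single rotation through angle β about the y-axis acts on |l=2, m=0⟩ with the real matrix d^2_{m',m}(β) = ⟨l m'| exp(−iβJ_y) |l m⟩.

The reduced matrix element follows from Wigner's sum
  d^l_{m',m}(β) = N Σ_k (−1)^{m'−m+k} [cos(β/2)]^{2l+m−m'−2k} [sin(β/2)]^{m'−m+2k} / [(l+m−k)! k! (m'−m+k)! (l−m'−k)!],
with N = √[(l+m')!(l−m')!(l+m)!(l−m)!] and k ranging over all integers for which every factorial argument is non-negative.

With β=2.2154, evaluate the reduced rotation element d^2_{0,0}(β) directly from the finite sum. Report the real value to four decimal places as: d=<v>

d^2_{0,0}(β=2.2154) via Wigner's sum:
With c≡cos(β/2)=0.446720 and s≡sin(β/2)=0.894674, N=[2·2·2·2]^{1/2}=4.000000
k∈{0,1,2} keeps every argument non-negative
  k=0: (−1)^0·4.0000/(4)·0.4467^4·0.8947^0 = +0.039824
  k=1: (−1)^1·4.0000/(1)·0.4467^2·0.8947^2 = -0.638941
  k=2: (−1)^2·4.0000/(4)·0.4467^0·0.8947^4 = +0.640706
d^2_{0,0}(2.2154) = +0.039824 -0.638941 +0.640706 = +0.041588

d=0.0416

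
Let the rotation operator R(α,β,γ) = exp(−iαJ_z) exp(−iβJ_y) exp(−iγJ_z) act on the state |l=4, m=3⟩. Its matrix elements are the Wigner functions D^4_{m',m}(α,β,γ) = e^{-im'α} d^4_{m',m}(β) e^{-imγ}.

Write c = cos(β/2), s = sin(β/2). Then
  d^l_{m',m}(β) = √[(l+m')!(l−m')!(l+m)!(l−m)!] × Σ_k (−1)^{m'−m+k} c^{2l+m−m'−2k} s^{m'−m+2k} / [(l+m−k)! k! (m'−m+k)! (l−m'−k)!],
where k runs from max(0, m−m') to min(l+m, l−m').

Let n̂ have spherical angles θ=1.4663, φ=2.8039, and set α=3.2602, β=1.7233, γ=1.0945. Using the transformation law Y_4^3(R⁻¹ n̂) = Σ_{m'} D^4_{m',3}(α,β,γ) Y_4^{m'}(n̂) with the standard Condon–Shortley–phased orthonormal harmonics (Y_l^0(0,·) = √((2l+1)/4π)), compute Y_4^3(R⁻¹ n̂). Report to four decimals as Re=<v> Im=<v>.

Re=0.1345 Im=-0.0091

Need the full column D^4_{m',3} for m'=−4..4 at α=3.2602, β=1.7233, γ=1.0945.
cos(β/2)=0.651186, sin(β/2)=0.758918
d^4_{-4,3}: single k=7 term ⇒ +0.267063;  D = -0.252434-0.087177i
d^4_{-3,3}: k∈[6..7] ⇒ +0.567123 -0.110042 = +0.457081;  D = +0.446663+0.097032i
d^4_{-2,3}: k∈[5..6] ⇒ +0.780324 -0.353292 = +0.427033;  D = -0.425095-0.040638i
d^4_{-1,3}: k∈[4..5] ⇒ +0.789077 -0.643058 = +0.146019;  D = +0.145979-0.003402i
d^4_{0,3}: k∈[3..4] ⇒ +0.605584 -0.822534 = -0.216950;  D = +0.214769-0.030684i
d^4_{1,3}: k∈[2..3] ⇒ +0.348571 -0.789077 = -0.440506;  D = -0.425642+0.113465i
d^4_{2,3}: k∈[1..2] ⇒ +0.140992 -0.574507 = -0.433515;  D = +0.402731-0.160446i
d^4_{3,3}: k∈[0..1] ⇒ +0.032333 -0.307411 = -0.275078;  D = -0.241702+0.131331i
d^4_{4,3}: single k=0 term ⇒ -0.106580;  D = +0.086969-0.061609i
Y_4^{m'}(θ=1.4663,φ=2.8039) and Σ D·Y over m':
  (-0.2524-0.0872i)·(+0.0945+0.4225i)  (+0.4467+0.0970i)·(-0.0680-0.1090i)  (-0.4251-0.0406i)·(-0.2386-0.1911i)  (+0.1460-0.0034i)·(+0.1354+0.0475i)  (+0.2148-0.0307i)·(+0.2833+0.0000i)  (-0.4256+0.1135i)·(-0.1354+0.0475i)  (+0.4027-0.1604i)·(-0.2386+0.1911i)  (-0.2417+0.1313i)·(+0.0680-0.1090i)  (+0.0870-0.0616i)·(+0.0945-0.4225i)
Y_4^3(R⁻¹ n̂) = +0.134490-0.009094i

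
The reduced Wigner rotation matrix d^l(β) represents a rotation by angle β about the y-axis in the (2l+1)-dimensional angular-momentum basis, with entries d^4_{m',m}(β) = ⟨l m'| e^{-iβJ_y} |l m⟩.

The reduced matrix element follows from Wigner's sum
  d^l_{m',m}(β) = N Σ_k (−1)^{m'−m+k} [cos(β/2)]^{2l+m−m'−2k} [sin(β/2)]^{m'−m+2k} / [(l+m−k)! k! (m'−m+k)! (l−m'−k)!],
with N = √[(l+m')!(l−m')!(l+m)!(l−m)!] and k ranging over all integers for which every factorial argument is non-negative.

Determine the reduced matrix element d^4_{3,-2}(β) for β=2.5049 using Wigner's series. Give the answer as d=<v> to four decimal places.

d=0.5504

d^4_{3,-2}(β=2.5049) via Wigner's sum:
Half-angle: c=0.312996, s=0.949754. N=√(5040·1·2·720)=2693.993318
k: max(0,(-2)−(3))=0 … min(4+(-2),4−(3))=1
  k=0: (−1)^5·2693.9933/(240)·0.3130^3·0.9498^5 = -0.265987
  k=1: (−1)^6·2693.9933/(720)·0.3130^1·0.9498^7 = +0.816361
d^4_{3,-2}(2.5049) = -0.265987 +0.816361 = +0.550375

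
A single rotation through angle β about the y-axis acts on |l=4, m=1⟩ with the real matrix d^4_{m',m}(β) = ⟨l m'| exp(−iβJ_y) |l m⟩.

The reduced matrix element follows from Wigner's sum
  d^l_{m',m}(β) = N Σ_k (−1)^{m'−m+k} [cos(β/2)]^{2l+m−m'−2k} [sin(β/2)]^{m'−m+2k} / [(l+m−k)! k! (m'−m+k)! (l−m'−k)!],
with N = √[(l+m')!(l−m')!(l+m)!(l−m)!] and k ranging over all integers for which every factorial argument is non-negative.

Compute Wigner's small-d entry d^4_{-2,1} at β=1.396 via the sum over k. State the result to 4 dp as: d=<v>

d^4_{-2,1}(β=1.396) via Wigner's sum:
c=cos(1.396/2)=0.766129, s=sin(1.396/2)=0.642687; N=√[2·720·120·6]=1018.233765
The bounds max(0,m−m')=3 and min(l+m,l−m')=5 give 3 terms
  k=3: (−1)^0·1018.2338/(72)·0.7661^5·0.6427^3 = +0.990884
  k=4: (−1)^1·1018.2338/(48)·0.7661^3·0.6427^5 = -1.045945
  k=5: (−1)^2·1018.2338/(240)·0.7661^1·0.6427^7 = +0.147209
d^4_{-2,1}(1.396) = +0.990884 -1.045945 +0.147209 = +0.092148

d=0.0921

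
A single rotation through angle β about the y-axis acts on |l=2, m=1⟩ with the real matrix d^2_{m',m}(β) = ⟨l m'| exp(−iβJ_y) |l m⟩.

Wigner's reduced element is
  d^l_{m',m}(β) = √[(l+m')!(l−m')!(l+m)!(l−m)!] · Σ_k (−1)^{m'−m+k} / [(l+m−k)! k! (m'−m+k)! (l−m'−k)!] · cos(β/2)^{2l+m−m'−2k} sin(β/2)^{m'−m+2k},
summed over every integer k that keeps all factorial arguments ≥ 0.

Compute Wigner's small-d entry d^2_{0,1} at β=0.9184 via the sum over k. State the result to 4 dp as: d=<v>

d^2_{0,1}(β=0.9184) via Wigner's sum:
Half-angle: c=0.896407, s=0.443231. N=√(2·2·6·1)=4.898979
Admissible k: 1..2 (factorial args all ≥0)
  k=1: (−1)^0·4.8990/(2)·0.8964^3·0.4432^1 = +0.782028
  k=2: (−1)^1·4.8990/(2)·0.8964^1·0.4432^3 = -0.191193
d^2_{0,1}(0.9184) = +0.782028 -0.191193 = +0.590835

d=0.5908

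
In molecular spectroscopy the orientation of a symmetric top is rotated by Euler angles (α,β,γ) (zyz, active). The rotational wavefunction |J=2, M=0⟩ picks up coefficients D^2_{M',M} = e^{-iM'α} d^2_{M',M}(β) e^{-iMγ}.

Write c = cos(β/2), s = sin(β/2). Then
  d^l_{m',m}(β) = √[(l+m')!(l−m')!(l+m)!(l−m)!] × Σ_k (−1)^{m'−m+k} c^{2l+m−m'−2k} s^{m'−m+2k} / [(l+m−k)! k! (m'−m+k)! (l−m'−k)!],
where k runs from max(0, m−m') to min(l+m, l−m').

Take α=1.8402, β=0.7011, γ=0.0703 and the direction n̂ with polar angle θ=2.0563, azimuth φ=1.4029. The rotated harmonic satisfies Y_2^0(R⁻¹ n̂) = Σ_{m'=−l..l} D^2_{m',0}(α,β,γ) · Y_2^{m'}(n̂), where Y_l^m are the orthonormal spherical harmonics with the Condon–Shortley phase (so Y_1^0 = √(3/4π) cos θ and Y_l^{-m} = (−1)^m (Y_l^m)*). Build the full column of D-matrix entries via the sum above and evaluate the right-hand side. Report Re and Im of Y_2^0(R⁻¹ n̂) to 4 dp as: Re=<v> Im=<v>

Re=-0.2911 Im=0.0000

Need the full column D^2_{m',0} for m'=−2..2 at α=1.8402, β=0.7011, γ=0.0703.
cos(β/2)=0.939184, sin(β/2)=0.343414
d^2_{-2,0}: single k=2 term ⇒ +0.254809;  D = -0.218708-0.130745i
d^2_{-1,0}: k∈[1..2] ⇒ +0.696861 -0.093171 = +0.603690;  D = -0.160676+0.581915i
d^2_{0,0}: k∈[0..2] ⇒ +0.778041 -0.416101 +0.013908 = +0.375849;  D = +0.375849+0.000000i
d^2_{1,0}: k∈[0..1] ⇒ -0.696861 +0.093171 = -0.603690;  D = +0.160676+0.581915i
d^2_{2,0}: single k=0 term ⇒ +0.254809;  D = -0.218708+0.130745i
Y_2^{m'}(θ=2.0563,φ=1.4029) and Σ D·Y over m':
  (-0.2187-0.1307i)·(-0.2853-0.0996i)  (-0.1607+0.5819i)·(-0.0533+0.3144i)  (+0.3758+0.0000i)·(-0.1093+0.0000i)  (+0.1607+0.5819i)·(+0.0533+0.3144i)  (-0.2187+0.1307i)·(-0.2853+0.0996i)
Y_2^0(R⁻¹ n̂) = -0.291096+0.000000i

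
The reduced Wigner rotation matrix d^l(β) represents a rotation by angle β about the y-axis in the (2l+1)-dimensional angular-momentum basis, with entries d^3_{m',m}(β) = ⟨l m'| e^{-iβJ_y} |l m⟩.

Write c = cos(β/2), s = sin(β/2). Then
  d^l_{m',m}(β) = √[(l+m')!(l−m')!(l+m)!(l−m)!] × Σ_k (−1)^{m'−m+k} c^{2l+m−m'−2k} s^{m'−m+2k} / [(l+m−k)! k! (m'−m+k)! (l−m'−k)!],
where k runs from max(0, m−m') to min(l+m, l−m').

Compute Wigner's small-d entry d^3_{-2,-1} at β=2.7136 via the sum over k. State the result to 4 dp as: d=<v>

d=-0.0552

d^3_{-2,-1}(β=2.7136) via Wigner's sum:
Half-angle: c=0.212367, s=0.977190. N=√(1·120·2·24)=75.894664
Admissible k: 1..2 (factorial args all ≥0)
  k=1: (−1)^0·75.8947/(24)·0.2124^5·0.9772^1 = +0.001335
  k=2: (−1)^1·75.8947/(12)·0.2124^3·0.9772^3 = -0.056523
d^3_{-2,-1}(2.7136) = +0.001335 -0.056523 = -0.055188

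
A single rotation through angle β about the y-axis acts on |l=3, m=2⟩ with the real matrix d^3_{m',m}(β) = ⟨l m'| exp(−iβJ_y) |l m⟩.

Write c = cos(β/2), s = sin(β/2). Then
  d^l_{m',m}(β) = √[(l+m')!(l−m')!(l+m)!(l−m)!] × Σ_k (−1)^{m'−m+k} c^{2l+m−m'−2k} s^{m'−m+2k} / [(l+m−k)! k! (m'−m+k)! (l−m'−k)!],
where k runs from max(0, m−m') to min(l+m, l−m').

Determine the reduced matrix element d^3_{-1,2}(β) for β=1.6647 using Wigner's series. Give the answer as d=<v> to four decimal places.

d=0.3094

d^3_{-1,2}(β=1.6647) via Wigner's sum:
c=cos(1.6647/2)=0.673140, s=sin(1.6647/2)=0.739515; N=√[2·24·120·1]=75.894664
k∈{3,4} keeps every argument non-negative
  k=3: (−1)^0·75.8947/(12)·0.6731^3·0.7395^3 = +0.780166
  k=4: (−1)^1·75.8947/(24)·0.6731^1·0.7395^5 = -0.470805
d^3_{-1,2}(1.6647) = +0.780166 -0.470805 = +0.309361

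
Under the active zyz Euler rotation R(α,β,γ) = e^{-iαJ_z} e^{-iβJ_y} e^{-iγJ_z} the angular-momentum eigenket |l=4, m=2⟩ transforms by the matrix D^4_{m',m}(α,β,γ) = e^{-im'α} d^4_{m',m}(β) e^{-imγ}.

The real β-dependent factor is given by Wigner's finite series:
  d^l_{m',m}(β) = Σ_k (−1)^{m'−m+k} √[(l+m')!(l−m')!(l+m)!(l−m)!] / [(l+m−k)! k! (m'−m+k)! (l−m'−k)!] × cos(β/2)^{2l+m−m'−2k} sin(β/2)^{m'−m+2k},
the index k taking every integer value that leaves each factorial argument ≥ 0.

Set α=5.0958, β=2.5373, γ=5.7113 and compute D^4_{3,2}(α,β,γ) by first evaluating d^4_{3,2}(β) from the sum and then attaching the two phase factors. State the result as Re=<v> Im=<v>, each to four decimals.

First d^4_{3,2}(β=2.5373), then the phase factors e^{-i(3)α} and e^{-i(2)γ}:
c=cos(2.5373/2)=0.297570, s=sin(2.5373/2)=0.954700; N=√[5040·1·720·2]=2693.993318
The bounds max(0,m−m')=0 and min(l+m,l−m')=1 give 2 terms
  k=0: (−1)^1·2693.9933/(720)·0.2976^7·0.9547^1 = -0.000738
  k=1: (−1)^2·2693.9933/(240)·0.2976^5·0.9547^3 = +0.022789
d^4_{3,2}(2.5373) = -0.000738 +0.022789 = +0.022051
Phases: e^{-i·(3)·5.0958}=-0.912859-0.408275i, e^{-i·(2)·5.7113}=+0.414165+0.910202i ⇒ D=-0.000143-0.022051i

Re=-0.0001 Im=-0.0221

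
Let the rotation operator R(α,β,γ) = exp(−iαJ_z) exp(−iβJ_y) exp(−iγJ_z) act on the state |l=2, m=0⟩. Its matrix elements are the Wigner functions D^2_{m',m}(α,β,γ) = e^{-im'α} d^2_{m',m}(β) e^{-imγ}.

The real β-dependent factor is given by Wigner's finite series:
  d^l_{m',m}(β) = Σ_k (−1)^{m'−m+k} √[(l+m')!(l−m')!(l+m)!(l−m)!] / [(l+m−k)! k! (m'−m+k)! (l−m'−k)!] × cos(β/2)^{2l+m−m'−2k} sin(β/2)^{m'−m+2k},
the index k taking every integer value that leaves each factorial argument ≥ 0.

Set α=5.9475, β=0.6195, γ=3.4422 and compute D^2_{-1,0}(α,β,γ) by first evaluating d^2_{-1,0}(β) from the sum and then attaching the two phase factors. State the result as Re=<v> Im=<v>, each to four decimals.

D^2_{-1,0}(5.9475,0.6195,3.4422) = e^{-i·-1·5.9475}·d^2_{-1,0}(0.6195)·e^{-i·0·3.4422}. Compute d first:
c=cos(0.6195/2)=0.952410, s=sin(0.6195/2)=0.304821; N=√[1·6·2·2]=4.898979
k: max(0,(0)−(-1))=1 … min(2+(0),2−(-1))=2
  k=1: (−1)^0·4.8990/(2)·0.9524^3·0.3048^1 = +0.645047
  k=2: (−1)^1·4.8990/(2)·0.9524^1·0.3048^3 = -0.066074
d^2_{-1,0}(0.6195) = +0.645047 -0.066074 = +0.578973
Attach z-rotation phases: D = e^{-i(-1)(5.9475)}·(+0.578973)·e^{-i(0)(3.4422)} = +0.546657-0.190723i

Re=0.5467 Im=-0.1907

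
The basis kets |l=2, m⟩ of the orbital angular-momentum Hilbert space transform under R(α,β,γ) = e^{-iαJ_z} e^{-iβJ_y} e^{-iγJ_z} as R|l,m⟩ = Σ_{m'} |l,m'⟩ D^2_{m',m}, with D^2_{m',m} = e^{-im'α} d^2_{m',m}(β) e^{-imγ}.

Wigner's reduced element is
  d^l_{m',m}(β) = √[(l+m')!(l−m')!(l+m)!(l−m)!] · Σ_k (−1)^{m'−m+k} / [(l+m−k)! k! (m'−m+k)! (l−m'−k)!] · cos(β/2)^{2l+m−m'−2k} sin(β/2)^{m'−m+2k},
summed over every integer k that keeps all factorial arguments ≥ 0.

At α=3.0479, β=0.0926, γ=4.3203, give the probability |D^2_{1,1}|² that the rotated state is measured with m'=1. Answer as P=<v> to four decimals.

P=0.9787

D^2_{1,1}(3.0479,0.0926,4.3203) = e^{-i·1·3.0479}·d^2_{1,1}(0.0926)·e^{-i·1·4.3203}. Compute d first:
c=cos(0.0926/2)=0.998928, s=sin(0.0926/2)=0.046283; N=√[6·1·6·1]=6.000000
k∈{0,1} keeps every argument non-negative
  k=0: (−1)^0·6.0000/(6)·0.9989^4·0.0463^0 = +0.995720
  k=1: (−1)^1·6.0000/(2)·0.9989^2·0.0463^2 = -0.006413
d^2_{1,1}(0.0926) = +0.995720 -0.006413 = +0.989308
|D^2_{1,1}|² = |d^2_{1,1}(β)|² = (+0.989308)² = 0.978729 (the z-rotation phases have unit modulus)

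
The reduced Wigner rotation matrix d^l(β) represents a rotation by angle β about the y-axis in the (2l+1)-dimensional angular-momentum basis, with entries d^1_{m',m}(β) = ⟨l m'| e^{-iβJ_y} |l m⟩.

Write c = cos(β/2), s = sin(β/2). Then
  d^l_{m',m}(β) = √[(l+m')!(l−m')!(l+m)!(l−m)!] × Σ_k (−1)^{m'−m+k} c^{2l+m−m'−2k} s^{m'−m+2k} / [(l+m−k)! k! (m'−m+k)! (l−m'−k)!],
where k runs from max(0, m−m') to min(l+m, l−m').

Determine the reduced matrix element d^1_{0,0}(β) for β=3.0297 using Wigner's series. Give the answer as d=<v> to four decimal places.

d=-0.9937

d^1_{0,0}(β=3.0297) via Wigner's sum:
Half-angle: c=0.055917, s=0.998435. N=√(1·1·1·1)=1.000000
The bounds max(0,m−m')=0 and min(l+m,l−m')=1 give 2 terms
  k=0: (−1)^0·1.0000/(1)·0.0559^2·0.9984^0 = +0.003127
  k=1: (−1)^1·1.0000/(1)·0.0559^0·0.9984^2 = -0.996873
d^1_{0,0}(3.0297) = +0.003127 -0.996873 = -0.993747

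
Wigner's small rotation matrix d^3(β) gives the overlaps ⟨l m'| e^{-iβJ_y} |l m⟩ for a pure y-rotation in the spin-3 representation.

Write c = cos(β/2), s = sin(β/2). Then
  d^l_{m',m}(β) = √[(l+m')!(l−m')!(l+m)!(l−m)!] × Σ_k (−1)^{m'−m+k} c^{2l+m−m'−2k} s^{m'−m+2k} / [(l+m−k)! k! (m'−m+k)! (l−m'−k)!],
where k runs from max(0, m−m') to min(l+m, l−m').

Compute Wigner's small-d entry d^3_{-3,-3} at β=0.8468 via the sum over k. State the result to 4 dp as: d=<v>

d^3_{-3,-3}(β=0.8468) via Wigner's sum:
With c≡cos(β/2)=0.911697 and s≡sin(β/2)=0.410863, N=[1·720·1·720]^{1/2}=720.000000
k: max(0,(-3)−(-3))=0 … min(3+(-3),3−(-3))=0
  k=0: (−1)^0·720.0000/(720)·0.9117^6·0.4109^0 = +0.574254
d^3_{-3,-3}(0.8468) = +0.574254

d=0.5743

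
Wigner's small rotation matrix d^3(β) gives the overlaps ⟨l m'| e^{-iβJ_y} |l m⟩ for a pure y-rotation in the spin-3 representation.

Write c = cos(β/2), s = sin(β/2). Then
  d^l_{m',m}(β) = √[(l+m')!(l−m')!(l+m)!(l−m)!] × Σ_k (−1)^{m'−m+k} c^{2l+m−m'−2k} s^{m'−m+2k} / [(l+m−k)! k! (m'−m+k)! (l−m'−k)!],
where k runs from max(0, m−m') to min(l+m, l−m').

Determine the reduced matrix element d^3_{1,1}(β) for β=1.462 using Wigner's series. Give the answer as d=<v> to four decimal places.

d^3_{1,1}(β=1.462) via Wigner's sum:
c=cos(1.462/2)=0.744507, s=sin(1.462/2)=0.667614; N=√[24·2·24·2]=48.000000
Admissible k: 0..2 (factorial args all ≥0)
  k=0: (−1)^0·48.0000/(48)·0.7445^6·0.6676^0 = +0.170299
  k=1: (−1)^1·48.0000/(6)·0.7445^4·0.6676^2 = -1.095512
  k=2: (−1)^2·48.0000/(8)·0.7445^2·0.6676^4 = +0.660681
d^3_{1,1}(1.462) = +0.170299 -1.095512 +0.660681 = -0.264531

d=-0.2645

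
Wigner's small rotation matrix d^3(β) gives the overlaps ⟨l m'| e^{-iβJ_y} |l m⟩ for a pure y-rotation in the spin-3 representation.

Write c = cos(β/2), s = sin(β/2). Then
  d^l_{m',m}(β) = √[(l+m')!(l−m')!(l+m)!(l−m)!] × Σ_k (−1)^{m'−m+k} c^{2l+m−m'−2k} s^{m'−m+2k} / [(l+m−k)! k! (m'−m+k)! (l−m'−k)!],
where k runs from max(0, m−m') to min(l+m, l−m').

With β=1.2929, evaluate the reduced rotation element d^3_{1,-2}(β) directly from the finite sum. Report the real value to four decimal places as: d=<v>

d=-0.5029

d^3_{1,-2}(β=1.2929) via Wigner's sum:
c=cos(1.2929/2)=0.798227, s=sin(1.2929/2)=0.602357; N=√[24·2·1·120]=75.894664
k: max(0,(-2)−(1))=0 … min(3+(-2),3−(1))=1
  k=0: (−1)^3·75.8947/(12)·0.7982^3·0.6024^3 = -0.703024
  k=1: (−1)^4·75.8947/(24)·0.7982^1·0.6024^5 = +0.200168
d^3_{1,-2}(1.2929) = -0.703024 +0.200168 = -0.502856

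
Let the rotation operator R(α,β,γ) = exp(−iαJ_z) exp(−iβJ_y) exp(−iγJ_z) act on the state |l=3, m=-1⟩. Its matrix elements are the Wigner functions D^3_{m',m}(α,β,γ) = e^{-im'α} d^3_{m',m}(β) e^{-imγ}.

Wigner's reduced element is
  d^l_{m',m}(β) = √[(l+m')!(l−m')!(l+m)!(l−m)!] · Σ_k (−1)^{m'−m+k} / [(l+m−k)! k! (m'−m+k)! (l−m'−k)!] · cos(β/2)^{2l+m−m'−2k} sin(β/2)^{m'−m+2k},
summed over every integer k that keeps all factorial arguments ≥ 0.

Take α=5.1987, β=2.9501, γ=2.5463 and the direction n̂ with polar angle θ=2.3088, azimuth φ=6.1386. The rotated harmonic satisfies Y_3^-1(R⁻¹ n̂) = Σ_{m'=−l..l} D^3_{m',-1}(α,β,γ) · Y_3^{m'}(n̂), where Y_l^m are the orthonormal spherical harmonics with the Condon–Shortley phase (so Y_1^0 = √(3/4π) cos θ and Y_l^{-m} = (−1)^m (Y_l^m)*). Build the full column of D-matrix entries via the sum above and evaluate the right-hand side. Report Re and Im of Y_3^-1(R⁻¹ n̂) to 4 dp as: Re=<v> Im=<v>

Re=0.3328 Im=0.1860

Need the full column D^3_{m',-1} for m'=−3..3 at α=5.1987, β=2.9501, γ=2.5463.
cos(β/2)=0.095600, sin(β/2)=0.995420
d^3_{-3,-1}: single k=2 term ⇒ +0.000321;  D = +0.000244-0.000208i
d^3_{-2,-1}: k∈[1..2] ⇒ +0.000025 -0.005450 = -0.005425;  D = -0.005044-0.001999i
d^3_{-1,-1}: k∈[0..2] ⇒ +0.000001 -0.000662 +0.053839 = +0.053177;  D = +0.005784+0.052862i
d^3_{0,-1}: k∈[0..2] ⇒ -0.000028 +0.008956 -0.323654 = -0.314725;  D = +0.260588-0.176483i
d^3_{1,-1}: k∈[0..2] ⇒ +0.000497 -0.071785 +0.972832 = +0.901544;  D = -0.795804-0.423647i
d^3_{2,-1}: k∈[0..1] ⇒ -0.005450 +0.295454 = +0.290004;  D = +0.000836-0.290002i
d^3_{3,-1}: single k=0 term ⇒ +0.034753;  D = +0.030770-0.016154i
Y_3^{m'}(θ=2.3088,φ=6.1386) and Σ D·Y over m':
  (+0.0002-0.0002i)·(+0.1533+0.0710i)  (-0.0050-0.0020i)·(-0.3607-0.1073i)  (+0.0058+0.0529i)·(+0.2989+0.0435i)  (+0.2606-0.1765i)·(+0.1849+0.0000i)  (-0.7958-0.4236i)·(-0.2989+0.0435i)  (+0.0008-0.2900i)·(-0.3607+0.1073i)  (+0.0308-0.0162i)·(-0.1533+0.0710i)
Y_3^-1(R⁻¹ n̂) = +0.332846+0.186019i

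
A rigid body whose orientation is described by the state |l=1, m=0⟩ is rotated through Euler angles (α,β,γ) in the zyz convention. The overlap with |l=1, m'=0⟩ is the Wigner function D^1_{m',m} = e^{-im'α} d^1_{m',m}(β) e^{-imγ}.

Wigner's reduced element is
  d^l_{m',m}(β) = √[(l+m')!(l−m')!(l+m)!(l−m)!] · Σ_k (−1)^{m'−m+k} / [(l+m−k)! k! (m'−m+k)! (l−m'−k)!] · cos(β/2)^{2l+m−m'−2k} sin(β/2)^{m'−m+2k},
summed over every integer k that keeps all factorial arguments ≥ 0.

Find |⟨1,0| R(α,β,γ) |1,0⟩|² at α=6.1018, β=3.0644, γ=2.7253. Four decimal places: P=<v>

First d^1_{0,0}(β=3.0644), then the phase factors e^{-i(0)α} and e^{-i(0)γ}:
Half-angle: c=0.038587, s=0.999255. N=√(1·1·1·1)=1.000000
Admissible k: 0..1 (factorial args all ≥0)
  k=0: (−1)^0·1.0000/(1)·0.0386^2·0.9993^0 = +0.001489
  k=1: (−1)^1·1.0000/(1)·0.0386^0·0.9993^2 = -0.998511
d^1_{0,0}(3.0644) = +0.001489 -0.998511 = -0.997022
|D^1_{0,0}|² = |d^1_{0,0}(β)|² = (-0.997022)² = 0.994053 (the z-rotation phases have unit modulus)

P=0.9941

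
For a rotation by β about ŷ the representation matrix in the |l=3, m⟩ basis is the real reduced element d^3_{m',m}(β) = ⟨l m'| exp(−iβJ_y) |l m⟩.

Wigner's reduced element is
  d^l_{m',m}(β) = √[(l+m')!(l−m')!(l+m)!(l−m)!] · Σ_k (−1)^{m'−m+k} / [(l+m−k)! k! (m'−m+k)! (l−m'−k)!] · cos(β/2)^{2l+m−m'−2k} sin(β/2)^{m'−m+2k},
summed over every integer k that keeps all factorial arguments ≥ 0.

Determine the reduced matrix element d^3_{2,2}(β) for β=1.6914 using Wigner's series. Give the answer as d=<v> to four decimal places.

d=-0.4568

d^3_{2,2}(β=1.6914) via Wigner's sum:
With c≡cos(β/2)=0.663208 and s≡sin(β/2)=0.748436, N=[120·1·120·1]^{1/2}=120.000000
The bounds max(0,m−m')=0 and min(l+m,l−m')=1 give 2 terms
  k=0: (−1)^0·120.0000/(120)·0.6632^6·0.7484^0 = +0.085094
  k=1: (−1)^1·120.0000/(24)·0.6632^4·0.7484^2 = -0.541847
d^3_{2,2}(1.6914) = +0.085094 -0.541847 = -0.456753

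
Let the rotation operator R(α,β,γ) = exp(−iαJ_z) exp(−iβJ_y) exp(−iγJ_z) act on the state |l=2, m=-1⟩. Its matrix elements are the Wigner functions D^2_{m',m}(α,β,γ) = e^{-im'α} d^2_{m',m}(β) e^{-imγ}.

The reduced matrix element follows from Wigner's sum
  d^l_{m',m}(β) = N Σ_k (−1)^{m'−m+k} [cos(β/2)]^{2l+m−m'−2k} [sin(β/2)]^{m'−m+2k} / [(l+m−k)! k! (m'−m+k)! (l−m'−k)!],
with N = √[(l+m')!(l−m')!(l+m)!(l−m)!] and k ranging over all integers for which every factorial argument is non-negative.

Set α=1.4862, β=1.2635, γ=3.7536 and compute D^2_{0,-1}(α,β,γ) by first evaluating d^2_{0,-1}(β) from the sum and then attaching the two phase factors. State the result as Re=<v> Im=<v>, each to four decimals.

First d^2_{0,-1}(β=1.2635), then the phase factors e^{-i(0)α} and e^{-i(-1)γ}:
Half-angle: c=0.806995, s=0.590558. N=√(2·2·1·6)=4.898979
Admissible k: 0..1 (factorial args all ≥0)
  k=0: (−1)^1·4.8990/(2)·0.8070^3·0.5906^1 = -0.760241
  k=1: (−1)^2·4.8990/(2)·0.8070^1·0.5906^3 = +0.407131
d^2_{0,-1}(1.2635) = -0.760241 +0.407131 = -0.353110
Phases: e^{-i·(0)·1.4862}=+1.000000+0.000000i, e^{-i·(-1)·3.7536}=-0.818496-0.574512i ⇒ D=+0.289019+0.202866i

Re=0.2890 Im=0.2029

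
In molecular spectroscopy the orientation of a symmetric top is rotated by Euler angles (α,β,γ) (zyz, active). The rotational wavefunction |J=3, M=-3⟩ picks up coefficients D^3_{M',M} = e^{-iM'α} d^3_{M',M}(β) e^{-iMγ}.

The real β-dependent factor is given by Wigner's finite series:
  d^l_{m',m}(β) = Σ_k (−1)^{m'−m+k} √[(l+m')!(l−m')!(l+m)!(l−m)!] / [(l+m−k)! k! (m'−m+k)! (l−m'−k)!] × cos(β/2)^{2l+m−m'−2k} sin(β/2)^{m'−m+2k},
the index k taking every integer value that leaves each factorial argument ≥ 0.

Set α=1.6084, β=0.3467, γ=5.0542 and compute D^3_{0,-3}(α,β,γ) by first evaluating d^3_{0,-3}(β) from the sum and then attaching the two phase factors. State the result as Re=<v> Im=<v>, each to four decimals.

Re=0.0188 Im=-0.0114

First d^3_{0,-3}(β=0.3467), then the phase factors e^{-i(0)α} and e^{-i(-3)γ}:
With c≡cos(β/2)=0.985012 and s≡sin(β/2)=0.172483, N=[6·6·1·720]^{1/2}=160.996894
k∈{0} keeps every argument non-negative
  k=0: (−1)^3·160.9969/(36)·0.9850^3·0.1725^3 = -0.021932
d^3_{0,-3}(0.3467) = -0.021932
Phases: e^{-i·(0)·1.6084}=+1.000000+0.000000i, e^{-i·(-3)·5.0542}=-0.854939+0.518729i ⇒ D=+0.018751-0.011377i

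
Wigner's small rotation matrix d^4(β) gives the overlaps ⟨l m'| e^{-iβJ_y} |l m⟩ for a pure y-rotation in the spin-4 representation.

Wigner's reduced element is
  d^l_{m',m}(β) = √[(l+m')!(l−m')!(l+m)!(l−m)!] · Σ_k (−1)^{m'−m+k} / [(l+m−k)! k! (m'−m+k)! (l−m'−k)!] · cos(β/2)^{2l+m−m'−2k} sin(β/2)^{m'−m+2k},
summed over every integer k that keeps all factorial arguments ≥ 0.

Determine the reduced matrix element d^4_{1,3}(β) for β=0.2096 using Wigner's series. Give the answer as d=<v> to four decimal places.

d^4_{1,3}(β=0.2096) via Wigner's sum:
With c≡cos(β/2)=0.994514 and s≡sin(β/2)=0.104608, N=[120·6·5040·1]^{1/2}=1904.940944
Admissible k: 2..3 (factorial args all ≥0)
  k=2: (−1)^0·1904.9409/(240)·0.9945^6·0.1046^2 = +0.084036
  k=3: (−1)^1·1904.9409/(144)·0.9945^4·0.1046^4 = -0.001550
d^4_{1,3}(0.2096) = +0.084036 -0.001550 = +0.082487

d=0.0825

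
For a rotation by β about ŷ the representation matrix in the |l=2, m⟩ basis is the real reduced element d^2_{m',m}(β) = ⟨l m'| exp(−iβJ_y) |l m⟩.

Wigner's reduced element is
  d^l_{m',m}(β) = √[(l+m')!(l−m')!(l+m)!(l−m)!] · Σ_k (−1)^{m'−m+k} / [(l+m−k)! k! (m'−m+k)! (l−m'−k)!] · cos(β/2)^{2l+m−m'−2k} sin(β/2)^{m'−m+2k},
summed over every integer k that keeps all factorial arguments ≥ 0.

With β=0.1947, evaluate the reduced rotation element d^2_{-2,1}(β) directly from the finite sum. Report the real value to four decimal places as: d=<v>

d^2_{-2,1}(β=0.1947) via Wigner's sum:
Half-angle: c=0.995265, s=0.097196. N=√(1·24·6·1)=12.000000
The bounds max(0,m−m')=3 and min(l+m,l−m')=3 give 1 term
  k=3: (−1)^0·12.0000/(6)·0.9953^1·0.0972^3 = +0.001828
d^2_{-2,1}(0.1947) = +0.001828

d=0.0018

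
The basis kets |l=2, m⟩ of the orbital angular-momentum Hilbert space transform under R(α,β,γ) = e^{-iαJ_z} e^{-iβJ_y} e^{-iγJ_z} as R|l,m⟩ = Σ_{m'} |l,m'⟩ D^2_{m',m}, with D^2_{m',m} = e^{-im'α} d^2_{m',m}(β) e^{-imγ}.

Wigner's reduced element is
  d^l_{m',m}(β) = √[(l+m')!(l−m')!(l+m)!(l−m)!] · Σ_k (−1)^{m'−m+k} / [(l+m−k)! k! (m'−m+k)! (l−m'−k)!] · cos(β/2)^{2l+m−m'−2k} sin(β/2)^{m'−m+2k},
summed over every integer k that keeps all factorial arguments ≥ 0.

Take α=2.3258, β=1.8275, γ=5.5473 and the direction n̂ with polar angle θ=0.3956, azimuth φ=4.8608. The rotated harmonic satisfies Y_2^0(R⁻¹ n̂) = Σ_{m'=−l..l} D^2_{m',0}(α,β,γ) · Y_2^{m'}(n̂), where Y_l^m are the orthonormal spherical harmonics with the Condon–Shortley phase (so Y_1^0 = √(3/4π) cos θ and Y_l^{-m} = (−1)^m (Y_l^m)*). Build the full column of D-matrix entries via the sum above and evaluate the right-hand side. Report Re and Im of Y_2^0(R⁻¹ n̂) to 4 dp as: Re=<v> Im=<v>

Need the full column D^2_{m',0} for m'=−2..2 at α=2.3258, β=1.8275, γ=5.5473.
cos(β/2)=0.610781, sin(β/2)=0.791800
d^2_{-2,0}: single k=2 term ⇒ +0.572898;  D = -0.034804-0.571840i
d^2_{-1,0}: k∈[1..2] ⇒ +0.441924 -0.742689 = -0.300766;  D = +0.206112-0.219038i
d^2_{0,0}: k∈[0..2] ⇒ +0.139169 -0.935538 +0.393062 = -0.403307;  D = -0.403307+0.000000i
d^2_{1,0}: k∈[0..1] ⇒ -0.441924 +0.742689 = +0.300766;  D = -0.206112-0.219038i
d^2_{2,0}: single k=0 term ⇒ +0.572898;  D = -0.034804+0.571840i
Y_2^{m'}(θ=0.3956,φ=4.8608) and Σ D·Y over m':
  (-0.0348-0.5718i)·(-0.0549+0.0168i)  (+0.2061-0.2190i)·(+0.0406+0.2717i)  (-0.4033+0.0000i)·(+0.4903+0.0000i)  (-0.2061-0.2190i)·(-0.0406+0.2717i)  (-0.0348+0.5718i)·(-0.0549-0.0168i)
Y_2^0(R⁻¹ n̂) = -0.038954-0.000000i

Re=-0.0390 Im=0.0000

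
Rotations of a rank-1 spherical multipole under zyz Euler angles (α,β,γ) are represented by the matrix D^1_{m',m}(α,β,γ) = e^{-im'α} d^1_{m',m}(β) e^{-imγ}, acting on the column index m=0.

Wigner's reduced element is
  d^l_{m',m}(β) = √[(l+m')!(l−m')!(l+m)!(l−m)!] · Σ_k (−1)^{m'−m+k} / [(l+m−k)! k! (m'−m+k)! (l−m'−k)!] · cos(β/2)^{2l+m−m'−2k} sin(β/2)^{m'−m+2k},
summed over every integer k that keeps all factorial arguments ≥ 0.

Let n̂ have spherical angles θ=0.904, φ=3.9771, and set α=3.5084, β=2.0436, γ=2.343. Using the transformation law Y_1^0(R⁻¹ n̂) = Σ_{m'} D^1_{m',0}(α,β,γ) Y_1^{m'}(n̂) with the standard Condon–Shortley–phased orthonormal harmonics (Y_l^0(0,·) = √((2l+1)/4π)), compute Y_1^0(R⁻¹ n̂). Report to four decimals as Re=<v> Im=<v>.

Need the full column D^1_{m',0} for m'=−1..1 at α=3.5084, β=2.0436, γ=2.343.
cos(β/2)=0.521831, sin(β/2)=0.853049
d^1_{-1,0}: single k=1 term ⇒ +0.629534;  D = -0.587655-0.225774i
d^1_{0,0}: k∈[0..1] ⇒ +0.272308 -0.727692 = -0.455384;  D = -0.455384+0.000000i
d^1_{1,0}: single k=0 term ⇒ -0.629534;  D = +0.587655-0.225774i
Y_1^{m'}(θ=0.904,φ=3.9771) and Σ D·Y over m':
  (-0.5877-0.2258i)·(-0.1821+0.2013i)  (-0.4554+0.0000i)·(+0.3022+0.0000i)  (+0.5877-0.2258i)·(+0.1821+0.2013i)
Y_1^0(R⁻¹ n̂) = +0.167351+0.000000i

Re=0.1674 Im=0.0000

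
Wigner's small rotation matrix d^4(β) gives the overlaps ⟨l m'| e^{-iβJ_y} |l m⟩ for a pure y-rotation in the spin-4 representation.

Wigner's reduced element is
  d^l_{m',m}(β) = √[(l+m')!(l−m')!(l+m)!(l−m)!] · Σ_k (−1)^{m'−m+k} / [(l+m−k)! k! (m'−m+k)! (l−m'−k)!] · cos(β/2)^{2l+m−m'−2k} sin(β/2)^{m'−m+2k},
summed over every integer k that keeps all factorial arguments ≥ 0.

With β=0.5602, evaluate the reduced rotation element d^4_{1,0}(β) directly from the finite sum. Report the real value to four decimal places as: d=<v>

d^4_{1,0}(β=0.5602) via Wigner's sum:
With c≡cos(β/2)=0.961028 and s≡sin(β/2)=0.276452, N=[120·6·24·24]^{1/2}=643.987578
k∈{0,1,2,3} keeps every argument non-negative
  k=0: (−1)^1·643.9876/(144)·0.9610^7·0.2765^1 = -0.936022
  k=1: (−1)^2·643.9876/(24)·0.9610^5·0.2765^3 = +0.464734
  k=2: (−1)^3·643.9876/(24)·0.9610^3·0.2765^5 = -0.038457
  k=3: (−1)^4·643.9876/(144)·0.9610^1·0.2765^7 = +0.000530
d^4_{1,0}(0.5602) = -0.936022 +0.464734 -0.038457 +0.000530 = -0.509215

d=-0.5092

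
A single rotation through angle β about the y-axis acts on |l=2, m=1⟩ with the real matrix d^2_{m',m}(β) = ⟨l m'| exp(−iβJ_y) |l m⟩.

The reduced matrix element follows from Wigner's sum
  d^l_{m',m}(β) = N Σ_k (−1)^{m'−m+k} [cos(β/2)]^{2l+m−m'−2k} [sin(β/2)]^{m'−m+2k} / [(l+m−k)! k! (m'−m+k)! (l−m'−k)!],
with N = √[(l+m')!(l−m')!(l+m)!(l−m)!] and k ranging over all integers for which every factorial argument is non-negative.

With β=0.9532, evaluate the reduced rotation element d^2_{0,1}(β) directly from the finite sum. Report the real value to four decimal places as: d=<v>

d=0.5782

d^2_{0,1}(β=0.9532) via Wigner's sum:
Half-angle: c=0.888560, s=0.458761. N=√(2·2·6·1)=4.898979
Admissible k: 1..2 (factorial args all ≥0)
  k=1: (−1)^0·4.8990/(2)·0.8886^3·0.4588^1 = +0.788355
  k=2: (−1)^1·4.8990/(2)·0.8886^1·0.4588^3 = -0.210146
d^2_{0,1}(0.9532) = +0.788355 -0.210146 = +0.578209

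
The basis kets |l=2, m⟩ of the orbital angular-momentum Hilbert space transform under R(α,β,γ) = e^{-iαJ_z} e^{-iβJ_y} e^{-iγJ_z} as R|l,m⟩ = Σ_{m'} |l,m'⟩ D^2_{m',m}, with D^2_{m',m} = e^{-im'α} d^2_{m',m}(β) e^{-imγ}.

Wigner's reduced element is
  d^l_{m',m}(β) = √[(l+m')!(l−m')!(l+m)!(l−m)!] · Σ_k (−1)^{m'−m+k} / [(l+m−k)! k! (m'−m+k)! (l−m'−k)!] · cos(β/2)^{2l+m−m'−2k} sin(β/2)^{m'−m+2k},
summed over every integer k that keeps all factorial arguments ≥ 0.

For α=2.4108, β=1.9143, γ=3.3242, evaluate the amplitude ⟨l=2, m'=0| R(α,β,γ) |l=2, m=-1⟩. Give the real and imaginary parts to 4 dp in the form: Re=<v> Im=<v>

Re=-0.3819 Im=-0.0705

Split into d^2_{0,-1}(β=1.9143) × two z-phases.
Half-angle: c=0.575852, s=0.817554. N=√(2·2·1·6)=4.898979
k: max(0,(-1)−(0))=0 … min(2+(-1),2−(0))=1
  k=0: (−1)^1·4.8990/(2)·0.5759^3·0.8176^1 = -0.382407
  k=1: (−1)^2·4.8990/(2)·0.5759^1·0.8176^3 = +0.770789
d^2_{0,-1}(1.9143) = -0.382407 +0.770789 = +0.388383
Phases: e^{-i·(0)·2.4108}=+1.000000+0.000000i, e^{-i·(-1)·3.3242}=-0.983374-0.181594i ⇒ D=-0.381925-0.070528i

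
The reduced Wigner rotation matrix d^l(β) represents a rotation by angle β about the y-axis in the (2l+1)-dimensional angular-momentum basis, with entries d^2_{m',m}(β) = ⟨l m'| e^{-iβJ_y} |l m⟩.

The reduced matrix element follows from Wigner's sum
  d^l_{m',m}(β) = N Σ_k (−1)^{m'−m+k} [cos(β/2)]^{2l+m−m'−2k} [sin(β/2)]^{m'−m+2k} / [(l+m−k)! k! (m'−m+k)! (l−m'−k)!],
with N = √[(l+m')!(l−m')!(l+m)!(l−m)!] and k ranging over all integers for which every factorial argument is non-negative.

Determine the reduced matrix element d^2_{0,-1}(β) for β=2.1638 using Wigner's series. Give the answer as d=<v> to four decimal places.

d^2_{0,-1}(β=2.1638) via Wigner's sum:
Half-angle: c=0.469652, s=0.882852. N=√(2·2·1·6)=4.898979
The bounds max(0,m−m')=0 and min(l+m,l−m')=1 give 2 terms
  k=0: (−1)^1·4.8990/(2)·0.4697^3·0.8829^1 = -0.224022
  k=1: (−1)^2·4.8990/(2)·0.4697^1·0.8829^3 = +0.791617
d^2_{0,-1}(2.1638) = -0.224022 +0.791617 = +0.567594

d=0.5676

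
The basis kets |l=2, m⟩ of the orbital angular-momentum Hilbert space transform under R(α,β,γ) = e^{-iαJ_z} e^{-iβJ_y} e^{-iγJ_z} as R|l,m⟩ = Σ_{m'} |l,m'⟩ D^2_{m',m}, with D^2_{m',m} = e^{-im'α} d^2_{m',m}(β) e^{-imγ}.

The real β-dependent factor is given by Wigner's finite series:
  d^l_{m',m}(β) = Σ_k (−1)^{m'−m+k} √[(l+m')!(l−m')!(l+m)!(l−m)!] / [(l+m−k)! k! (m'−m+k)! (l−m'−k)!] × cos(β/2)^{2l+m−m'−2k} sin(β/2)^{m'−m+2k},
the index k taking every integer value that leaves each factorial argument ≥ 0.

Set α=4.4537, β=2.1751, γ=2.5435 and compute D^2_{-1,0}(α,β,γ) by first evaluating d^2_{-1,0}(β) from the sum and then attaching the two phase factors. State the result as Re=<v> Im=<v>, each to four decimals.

Re=0.1465 Im=0.5536

D^2_{-1,0}(4.4537,2.1751,2.5435) = e^{-i·-1·4.4537}·d^2_{-1,0}(2.1751)·e^{-i·0·2.5435}. Compute d first:
c=cos(2.1751/2)=0.464656, s=sin(2.1751/2)=0.885491; N=√[1·6·2·2]=4.898979
The bounds max(0,m−m')=1 and min(l+m,l−m')=2 give 2 terms
  k=1: (−1)^0·4.8990/(2)·0.4647^3·0.8855^1 = +0.217598
  k=2: (−1)^1·4.8990/(2)·0.4647^1·0.8855^3 = -0.790242
d^2_{-1,0}(2.1751) = +0.217598 -0.790242 = -0.572644
Phases: e^{-i·(-1)·4.4537}=-0.255813-0.966726i, e^{-i·(0)·2.5435}=+1.000000+0.000000i ⇒ D=+0.146490+0.553590i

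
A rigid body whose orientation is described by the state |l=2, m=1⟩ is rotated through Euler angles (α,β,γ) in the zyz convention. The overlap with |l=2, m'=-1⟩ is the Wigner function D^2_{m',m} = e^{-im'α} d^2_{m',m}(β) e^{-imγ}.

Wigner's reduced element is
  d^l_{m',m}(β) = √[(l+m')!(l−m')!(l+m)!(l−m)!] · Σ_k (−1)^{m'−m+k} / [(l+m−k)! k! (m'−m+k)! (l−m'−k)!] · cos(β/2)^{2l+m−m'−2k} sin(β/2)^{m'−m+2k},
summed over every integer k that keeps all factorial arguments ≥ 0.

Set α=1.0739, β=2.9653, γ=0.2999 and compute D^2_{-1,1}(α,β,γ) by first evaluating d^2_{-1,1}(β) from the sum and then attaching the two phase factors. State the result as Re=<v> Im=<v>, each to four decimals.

First d^2_{-1,1}(β=2.9653), then the phase factors e^{-i(-1)α} and e^{-i(1)γ}:
Half-angle: c=0.088032, s=0.996118. N=√(1·6·6·1)=6.000000
The bounds max(0,m−m')=2 and min(l+m,l−m')=3 give 2 terms
  k=2: (−1)^0·6.0000/(2)·0.0880^2·0.9961^2 = +0.023069
  k=3: (−1)^1·6.0000/(6)·0.0880^0·0.9961^4 = -0.984561
d^2_{-1,1}(2.9653) = +0.023069 -0.984561 = -0.961492
Phases: e^{-i·(-1)·1.0739}=+0.476700+0.879066i, e^{-i·(1)·0.2999}=+0.955366-0.295425i ⇒ D=-0.687582-0.672084i

Re=-0.6876 Im=-0.6721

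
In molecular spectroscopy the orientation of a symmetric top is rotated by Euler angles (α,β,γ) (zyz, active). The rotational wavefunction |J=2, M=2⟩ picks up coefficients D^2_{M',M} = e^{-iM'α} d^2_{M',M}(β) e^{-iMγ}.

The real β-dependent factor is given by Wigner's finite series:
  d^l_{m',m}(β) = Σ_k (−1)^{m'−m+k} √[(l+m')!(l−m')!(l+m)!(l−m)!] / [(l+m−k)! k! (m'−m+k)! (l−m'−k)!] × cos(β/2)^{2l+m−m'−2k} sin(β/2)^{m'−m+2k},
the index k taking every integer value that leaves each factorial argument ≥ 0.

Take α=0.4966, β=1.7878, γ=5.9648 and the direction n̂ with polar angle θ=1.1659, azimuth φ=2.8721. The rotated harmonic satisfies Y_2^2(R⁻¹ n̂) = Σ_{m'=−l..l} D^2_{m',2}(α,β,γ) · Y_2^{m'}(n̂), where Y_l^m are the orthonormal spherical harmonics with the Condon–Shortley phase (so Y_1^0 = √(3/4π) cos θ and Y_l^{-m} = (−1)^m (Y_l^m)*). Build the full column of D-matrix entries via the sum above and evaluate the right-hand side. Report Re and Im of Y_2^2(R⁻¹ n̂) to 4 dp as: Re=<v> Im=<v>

Need the full column D^2_{m',2} for m'=−2..2 at α=0.4966, β=1.7878, γ=5.9648.
cos(β/2)=0.626377, sin(β/2)=0.779521
d^2_{-2,2}: single k=4 term ⇒ +0.369241;  D = -0.021837+0.368595i
d^2_{-1,2}: single k=3 term ⇒ +0.593401;  D = +0.251370+0.537529i
d^2_{0,2}: single k=2 term ⇒ +0.583985;  D = +0.469536+0.347239i
d^2_{1,2}: single k=1 term ⇒ +0.383146;  D = +0.379388+0.053530i
d^2_{2,2}: single k=0 term ⇒ +0.153937;  D = +0.144262-0.053713i
Y_2^{m'}(θ=1.1659,φ=2.8721) and Σ D·Y over m':
  (-0.0218+0.3686i)·(+0.2801+0.1675i)  (+0.2514+0.5375i)·(-0.2696-0.0745i)  (+0.4695+0.3472i)·(-0.1686+0.0000i)  (+0.3794+0.0535i)·(+0.2696-0.0745i)  (+0.1443-0.0537i)·(+0.2801-0.1675i)
Y_2^2(R⁻¹ n̂) = -0.037062-0.175637i

Re=-0.0371 Im=-0.1756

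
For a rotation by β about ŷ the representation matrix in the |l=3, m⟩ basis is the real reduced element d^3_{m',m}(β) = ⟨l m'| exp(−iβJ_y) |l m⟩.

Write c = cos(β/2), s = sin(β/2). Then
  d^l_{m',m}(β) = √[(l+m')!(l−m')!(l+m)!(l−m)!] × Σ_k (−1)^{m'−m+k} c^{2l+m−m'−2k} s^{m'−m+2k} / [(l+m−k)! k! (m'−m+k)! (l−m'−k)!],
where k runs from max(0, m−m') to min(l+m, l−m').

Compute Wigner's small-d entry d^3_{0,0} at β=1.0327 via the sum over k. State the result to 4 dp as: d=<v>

d=-0.4322

d^3_{0,0}(β=1.0327) via Wigner's sum:
Half-angle: c=0.869627, s=0.493709. N=√(6·6·6·6)=36.000000
Admissible k: 0..3 (factorial args all ≥0)
  k=0: (−1)^0·36.0000/(36)·0.8696^6·0.4937^0 = +0.432512
  k=1: (−1)^1·36.0000/(4)·0.8696^4·0.4937^2 = -1.254634
  k=2: (−1)^2·36.0000/(4)·0.8696^2·0.4937^4 = +0.404384
  k=3: (−1)^3·36.0000/(36)·0.8696^0·0.4937^6 = -0.014482
d^3_{0,0}(1.0327) = +0.432512 -1.254634 +0.404384 -0.014482 = -0.432221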